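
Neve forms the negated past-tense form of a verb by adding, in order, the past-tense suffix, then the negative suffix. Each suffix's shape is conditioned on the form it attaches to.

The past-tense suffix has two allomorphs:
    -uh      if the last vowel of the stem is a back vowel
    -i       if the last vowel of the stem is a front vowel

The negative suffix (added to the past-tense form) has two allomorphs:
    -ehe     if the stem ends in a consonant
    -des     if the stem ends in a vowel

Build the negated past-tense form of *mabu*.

Since the last vowel of *mabu* is /u/ (a back vowel), it takes -uh, giving *mabuuh*.
Since the final sound of the past-tense form *mabuuh* is /h/ (a consonant), it takes -ehe, giving *mabuuhehe*.

mabuuhehe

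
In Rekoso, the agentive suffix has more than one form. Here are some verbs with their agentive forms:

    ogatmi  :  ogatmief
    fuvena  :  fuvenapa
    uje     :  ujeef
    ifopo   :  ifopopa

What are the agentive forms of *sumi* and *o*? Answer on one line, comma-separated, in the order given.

sumief, opa

The alternation tracks the last vowel of the stem — -ef when the last vowel of the stem is a front vowel (*ogatmi*, *uje*); -pa when the last vowel of the stem is a back vowel (*fuvena*, *ifopo*).
*sumi*: last vowel = /i/, a front vowel → -ef → *sumief*.
*o* — last vowel /o/ (a back vowel) → -pa → *opa*.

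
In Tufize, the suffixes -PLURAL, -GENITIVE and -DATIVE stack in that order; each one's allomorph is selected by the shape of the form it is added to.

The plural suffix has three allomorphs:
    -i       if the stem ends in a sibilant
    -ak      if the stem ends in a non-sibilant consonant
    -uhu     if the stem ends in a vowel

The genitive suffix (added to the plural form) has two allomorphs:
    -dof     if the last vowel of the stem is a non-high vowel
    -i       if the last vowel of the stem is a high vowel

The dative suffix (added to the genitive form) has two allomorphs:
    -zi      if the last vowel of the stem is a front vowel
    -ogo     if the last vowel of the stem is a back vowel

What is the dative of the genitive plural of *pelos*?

*pelos* — final sound /s/ (a sibilant) → -i → *pelosi*.
The plural form *pelosi* — last vowel /i/ (a high vowel) → -i → *pelosii*.
The last vowel of the genitive form *pelosii* is /i/, which is a front vowel, so the dative suffix is -zi, giving *pelosiizi*.

pelosiizi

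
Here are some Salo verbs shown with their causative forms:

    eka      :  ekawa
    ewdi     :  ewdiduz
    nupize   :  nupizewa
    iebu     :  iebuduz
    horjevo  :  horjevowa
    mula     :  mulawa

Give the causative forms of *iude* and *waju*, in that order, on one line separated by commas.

iudewa, wajuduz

Looking at the last vowel of each stem: -duz when the last vowel of the stem is a high vowel (*ewdi*, *iebu*); -wa when the last vowel of the stem is a non-high vowel (*eka*, *nupize*, *horjevo*, *mula*).
The last vowel of *iude* is /e/, which is a non-high vowel, so the suffix is -wa, giving *iudewa*.
The last vowel of *waju* is /u/, which is a high vowel, so the suffix is -duz, giving *wajuduz*.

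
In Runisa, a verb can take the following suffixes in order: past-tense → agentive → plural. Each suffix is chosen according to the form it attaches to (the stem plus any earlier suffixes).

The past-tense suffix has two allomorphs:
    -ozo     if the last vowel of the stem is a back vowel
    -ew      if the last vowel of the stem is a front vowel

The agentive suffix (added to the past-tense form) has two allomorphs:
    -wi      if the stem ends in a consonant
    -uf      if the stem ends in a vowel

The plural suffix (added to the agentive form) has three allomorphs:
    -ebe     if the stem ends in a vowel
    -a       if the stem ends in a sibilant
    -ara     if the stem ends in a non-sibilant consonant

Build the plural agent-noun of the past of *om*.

omozoufara

*om*: last vowel = /o/, a back vowel → -ozo → *omozo*.
The past-tense form *omozo* — final sound /o/ (a vowel) → -uf → *omozouf*.
The final sound of the agentive form *omozouf* is /f/, which is a non-sibilant consonant, so the plural suffix is -ara, giving *omozoufara*.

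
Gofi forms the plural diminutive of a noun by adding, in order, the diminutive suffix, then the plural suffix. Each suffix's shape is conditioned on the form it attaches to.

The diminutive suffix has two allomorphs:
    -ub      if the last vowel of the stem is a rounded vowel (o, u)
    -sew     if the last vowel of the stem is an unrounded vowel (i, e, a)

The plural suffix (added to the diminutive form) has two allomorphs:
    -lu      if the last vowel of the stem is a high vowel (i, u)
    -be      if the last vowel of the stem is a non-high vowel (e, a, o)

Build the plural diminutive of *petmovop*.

petmovopublu

*petmovop* — last vowel /o/ (a rounded vowel) → -ub → *petmovopub*.
The diminutive form *petmovopub*: last vowel = /u/, a high vowel → -lu → *petmovopublu*.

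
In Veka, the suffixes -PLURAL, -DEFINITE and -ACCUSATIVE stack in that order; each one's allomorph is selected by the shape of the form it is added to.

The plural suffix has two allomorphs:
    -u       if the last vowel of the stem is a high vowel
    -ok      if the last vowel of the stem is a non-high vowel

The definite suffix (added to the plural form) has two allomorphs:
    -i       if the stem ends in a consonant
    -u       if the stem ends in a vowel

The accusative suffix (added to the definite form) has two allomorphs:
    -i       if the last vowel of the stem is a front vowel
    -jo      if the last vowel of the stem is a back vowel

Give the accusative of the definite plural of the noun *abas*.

*abas*: last vowel = /a/, a non-high vowel → -ok → *abasok*.
The final sound of the plural form *abasok* is /k/, which is a consonant, so the definite suffix is -i, giving *abasoki*.
The definite form *abasoki* — last vowel /i/ (a front vowel) → -i → *abasokii*.

abasokii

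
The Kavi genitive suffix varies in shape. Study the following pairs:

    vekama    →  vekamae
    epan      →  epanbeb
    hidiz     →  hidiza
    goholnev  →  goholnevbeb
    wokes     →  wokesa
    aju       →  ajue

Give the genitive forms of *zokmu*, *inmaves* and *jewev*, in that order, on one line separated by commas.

The suffix is conditioned by the final sound: -a when the stem ends in a sibilant (*hidiz*, *wokes*); -beb when the stem ends in a non-sibilant consonant (*epan*, *goholnev*); -e when the stem ends in a vowel (*vekama*, *aju*).
Since the final sound of *zokmu* is /u/ (a vowel), it takes -e, giving *zokmue*.
*inmaves* — final sound /s/ (a sibilant) → -a → *inmavesa*.
*jewev* — final sound /v/ (a non-sibilant consonant) → -beb → *jewevbeb*.

zokmue, inmavesa, jewevbeb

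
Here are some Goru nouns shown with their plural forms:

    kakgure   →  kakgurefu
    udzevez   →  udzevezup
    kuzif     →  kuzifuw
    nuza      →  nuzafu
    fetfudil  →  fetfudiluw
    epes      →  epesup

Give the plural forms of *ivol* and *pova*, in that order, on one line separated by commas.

ivoluw, povafu

Looking at the final sound of each stem: -up when the stem ends in a sibilant (*udzevez*, *epes*); -uw when the stem ends in a non-sibilant consonant (*kuzif*, *fetfudil*); -fu when the stem ends in a vowel (*kakgure*, *nuza*).
Since the final sound of *ivol* is /l/ (a non-sibilant consonant), it takes -uw, giving *ivoluw*.
The final sound of *pova* is /a/, which is a vowel, so the suffix is -fu, giving *povafu*.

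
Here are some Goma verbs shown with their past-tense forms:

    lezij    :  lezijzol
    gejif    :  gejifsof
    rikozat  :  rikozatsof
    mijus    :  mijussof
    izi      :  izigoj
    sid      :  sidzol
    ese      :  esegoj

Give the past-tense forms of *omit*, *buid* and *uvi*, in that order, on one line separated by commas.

The pattern is voicing of the final sound: -sof when the stem ends in a voiceless consonant (*gejif*, *rikozat*, *mijus*); -zol when the stem ends in a voiced consonant (*lezij*, *sid*); -goj when the stem ends in a vowel (*izi*, *ese*).
The final sound of *omit* is /t/, which is a voiceless consonant, so the suffix is -sof, giving *omitsof*.
The final sound of *buid* is /d/, which is a voiced consonant, so the suffix is -zol, giving *buidzol*.
The final sound of *uvi* is /i/, which is a vowel, so the suffix is -goj, giving *uvigoj*.

omitsof, buidzol, uvigoj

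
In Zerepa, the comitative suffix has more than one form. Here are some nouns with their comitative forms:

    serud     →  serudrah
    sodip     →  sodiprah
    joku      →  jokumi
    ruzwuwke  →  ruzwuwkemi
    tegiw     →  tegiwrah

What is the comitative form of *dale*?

The alternation tracks the final sound of the stem — -rah when the stem ends in a consonant (*serud*, *sodip*, *tegiw*); -mi when the stem ends in a vowel (*joku*, *ruzwuwke*).
*dale* — final sound /e/ (a vowel) → -mi → *dalemi*.

dalemi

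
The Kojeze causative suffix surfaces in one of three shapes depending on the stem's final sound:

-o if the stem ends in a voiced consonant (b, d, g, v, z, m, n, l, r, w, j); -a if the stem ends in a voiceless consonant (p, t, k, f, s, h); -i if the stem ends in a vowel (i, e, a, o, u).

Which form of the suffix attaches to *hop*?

-a

Since the final sound of *hop* is /p/ (a voiceless consonant), it takes -a.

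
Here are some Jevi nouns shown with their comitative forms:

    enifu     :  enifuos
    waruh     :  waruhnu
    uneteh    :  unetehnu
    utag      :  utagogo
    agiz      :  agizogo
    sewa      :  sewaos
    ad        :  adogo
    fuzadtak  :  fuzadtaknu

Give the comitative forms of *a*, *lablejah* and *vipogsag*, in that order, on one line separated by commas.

The pattern is voicing of the final sound: -nu when the stem ends in a voiceless consonant (*waruh*, *uneteh*, *fuzadtak*); -ogo when the stem ends in a voiced consonant (*utag*, *agiz*, *ad*); -os when the stem ends in a vowel (*enifu*, *sewa*).
*a*: final sound = /a/, a vowel → -os → *aos*.
Since the final sound of *lablejah* is /h/ (a voiceless consonant), it takes -nu, giving *lablejahnu*.
Since the final sound of *vipogsag* is /g/ (a voiced consonant), it takes -ogo, giving *vipogsagogo*.

aos, lablejahnu, vipogsagogo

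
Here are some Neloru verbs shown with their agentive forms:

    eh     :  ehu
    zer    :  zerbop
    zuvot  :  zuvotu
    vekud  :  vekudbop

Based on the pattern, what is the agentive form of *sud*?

The suffix is conditioned by the final consonant: -u when the stem ends in a voiceless consonant (*eh*, *zuvot*); -bop when the stem ends in a voiced consonant (*zer*, *vekud*).
*sud*: final consonant = /d/, voiced → -bop → *sudbop*.

sudbop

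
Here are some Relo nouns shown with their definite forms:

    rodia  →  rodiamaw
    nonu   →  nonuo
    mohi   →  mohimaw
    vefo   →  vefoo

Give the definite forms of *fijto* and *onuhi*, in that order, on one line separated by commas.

The pattern is rounding harmony: -o when the last vowel of the stem is a rounded vowel (*nonu*, *vefo*); -maw when the last vowel of the stem is an unrounded vowel (*rodia*, *mohi*).
*fijto*: last vowel = /o/, a rounded vowel → -o → *fijtoo*.
Since the last vowel of *onuhi* is /i/ (an unrounded vowel), it takes -maw, giving *onuhimaw*.

fijtoo, onuhimaw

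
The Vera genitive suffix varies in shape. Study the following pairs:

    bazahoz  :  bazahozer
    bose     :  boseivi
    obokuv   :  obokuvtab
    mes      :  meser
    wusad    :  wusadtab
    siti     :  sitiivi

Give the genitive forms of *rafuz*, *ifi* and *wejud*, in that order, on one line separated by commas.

Looking at the final sound of each stem: -er when the stem ends in a sibilant (*bazahoz*, *mes*); -tab when the stem ends in a non-sibilant consonant (*obokuv*, *wusad*); -ivi when the stem ends in a vowel (*bose*, *siti*).
Since the final sound of *rafuz* is /z/ (a sibilant), it takes -er, giving *rafuzer*.
Since the final sound of *ifi* is /i/ (a vowel), it takes -ivi, giving *ifiivi*.
*wejud*: final sound = /d/, a non-sibilant consonant → -tab → *wejudtab*.

rafuzer, ifiivi, wejudtab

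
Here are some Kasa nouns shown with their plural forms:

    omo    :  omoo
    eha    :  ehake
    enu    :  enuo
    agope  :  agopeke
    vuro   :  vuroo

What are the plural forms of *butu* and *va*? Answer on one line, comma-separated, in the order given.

The pattern is rounding harmony: -o when the last vowel of the stem is a rounded vowel (*omo*, *enu*, *vuro*); -ke when the last vowel of the stem is an unrounded vowel (*eha*, *agope*).
The last vowel of *butu* is /u/, which is a rounded vowel, so the suffix is -o, giving *butuo*.
The last vowel of *va* is /a/, which is an unrounded vowel, so the suffix is -ke, giving *vake*.

butuo, vake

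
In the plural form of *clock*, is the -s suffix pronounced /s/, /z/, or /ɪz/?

The stem *clock* ends in a voiceless non-sibilant consonant.
The plural suffix surfaces as /ɪz/ after sibilants, /s/ after other voiceless consonants, and /z/ after other voiced sounds.
So the plural -s on *clock* is pronounced /s/.

/s/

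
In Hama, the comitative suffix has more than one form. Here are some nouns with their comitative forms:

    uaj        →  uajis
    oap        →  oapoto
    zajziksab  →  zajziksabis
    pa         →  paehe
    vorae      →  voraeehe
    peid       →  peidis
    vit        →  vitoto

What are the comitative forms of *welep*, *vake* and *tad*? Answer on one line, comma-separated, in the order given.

welepoto, vakeehe, tadis

Looking at the final sound of each stem: -oto when the stem ends in a voiceless consonant (*oap*, *vit*); -is when the stem ends in a voiced consonant (*uaj*, *zajziksab*, *peid*); -ehe when the stem ends in a vowel (*pa*, *vorae*).
The final sound of *welep* is /p/, which is a voiceless consonant, so the suffix is -oto, giving *welepoto*.
The final sound of *vake* is /e/, which is a vowel, so the suffix is -ehe, giving *vakeehe*.
*tad*: final sound = /d/, a voiced consonant → -is → *tadis*.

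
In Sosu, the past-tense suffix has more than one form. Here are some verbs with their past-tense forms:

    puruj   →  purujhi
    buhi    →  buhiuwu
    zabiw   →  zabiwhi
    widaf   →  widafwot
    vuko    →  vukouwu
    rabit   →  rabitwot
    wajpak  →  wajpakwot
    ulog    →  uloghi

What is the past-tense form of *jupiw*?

The pattern is voicing of the final sound: -wot when the stem ends in a voiceless consonant (*widaf*, *rabit*, *wajpak*); -hi when the stem ends in a voiced consonant (*puruj*, *zabiw*, *ulog*); -uwu when the stem ends in a vowel (*buhi*, *vuko*).
The final sound of *jupiw* is /w/, which is a voiced consonant, so the suffix is -hi, giving *jupiwhi*.

jupiwhi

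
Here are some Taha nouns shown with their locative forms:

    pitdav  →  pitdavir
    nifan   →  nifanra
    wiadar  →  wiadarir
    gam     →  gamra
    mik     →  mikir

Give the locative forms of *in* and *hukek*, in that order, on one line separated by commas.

The suffix is conditioned by the final consonant: -ra when the stem ends in a nasal (*nifan*, *gam*); -ir when the stem ends in a non-nasal consonant (*pitdav*, *wiadar*, *mik*).
*in* — final consonant /n/ (a nasal) → -ra → *inra*.
*hukek* — final consonant /k/ (non-nasal) → -ir → *hukekir*.

inra, hukekir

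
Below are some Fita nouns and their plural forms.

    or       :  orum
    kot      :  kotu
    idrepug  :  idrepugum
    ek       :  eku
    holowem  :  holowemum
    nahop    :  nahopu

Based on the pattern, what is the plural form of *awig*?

The suffix is conditioned by the final consonant: -u when the stem ends in a voiceless consonant (*kot*, *ek*, *nahop*); -um when the stem ends in a voiced consonant (*or*, *idrepug*, *holowem*).
*awig*: final consonant = /g/, voiced → -um → *awigum*.

awigum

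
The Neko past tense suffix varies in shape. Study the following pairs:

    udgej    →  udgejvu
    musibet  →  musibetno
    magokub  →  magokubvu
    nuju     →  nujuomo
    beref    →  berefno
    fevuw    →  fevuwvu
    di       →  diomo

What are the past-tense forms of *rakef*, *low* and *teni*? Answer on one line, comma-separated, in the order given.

The alternation tracks the final sound of the stem — -no when the stem ends in a voiceless consonant (*musibet*, *beref*); -vu when the stem ends in a voiced consonant (*udgej*, *magokub*, *fevuw*); -omo when the stem ends in a vowel (*nuju*, *di*).
*rakef*: final sound = /f/, a voiceless consonant → -no → *rakefno*.
The final sound of *low* is /w/, which is a voiced consonant, so the suffix is -vu, giving *lowvu*.
The final sound of *teni* is /i/, which is a vowel, so the suffix is -omo, giving *teniomo*.

rakefno, lowvu, teniomo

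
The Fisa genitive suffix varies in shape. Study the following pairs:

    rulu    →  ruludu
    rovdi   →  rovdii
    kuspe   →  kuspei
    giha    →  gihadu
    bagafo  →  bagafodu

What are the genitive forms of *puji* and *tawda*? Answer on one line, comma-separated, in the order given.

pujii, tawdadu

Looking at the last vowel of each stem: -i when the last vowel of the stem is a front vowel (*rovdi*, *kuspe*); -du when the last vowel of the stem is a back vowel (*rulu*, *giha*, *bagafo*).
*puji*: last vowel = /i/, a front vowel → -i → *pujii*.
Since the last vowel of *tawda* is /a/ (a back vowel), it takes -du, giving *tawdadu*.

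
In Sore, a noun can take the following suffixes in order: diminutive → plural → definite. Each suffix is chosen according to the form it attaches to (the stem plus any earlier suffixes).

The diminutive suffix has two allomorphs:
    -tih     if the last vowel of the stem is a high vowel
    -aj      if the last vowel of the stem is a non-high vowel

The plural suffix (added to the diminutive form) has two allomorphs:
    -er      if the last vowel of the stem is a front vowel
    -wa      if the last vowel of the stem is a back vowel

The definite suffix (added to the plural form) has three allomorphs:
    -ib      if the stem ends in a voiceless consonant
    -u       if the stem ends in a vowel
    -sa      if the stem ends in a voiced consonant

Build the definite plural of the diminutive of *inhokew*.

inhokewajwau

The last vowel of *inhokew* is /e/, which is a non-high vowel, so the diminutive suffix is -aj, giving *inhokewaj*.
Since the last vowel of the diminutive form *inhokewaj* is /a/ (a back vowel), it takes -wa, giving *inhokewajwa*.
The plural form *inhokewajwa*: final sound = /a/, a vowel → -u → *inhokewajwau*.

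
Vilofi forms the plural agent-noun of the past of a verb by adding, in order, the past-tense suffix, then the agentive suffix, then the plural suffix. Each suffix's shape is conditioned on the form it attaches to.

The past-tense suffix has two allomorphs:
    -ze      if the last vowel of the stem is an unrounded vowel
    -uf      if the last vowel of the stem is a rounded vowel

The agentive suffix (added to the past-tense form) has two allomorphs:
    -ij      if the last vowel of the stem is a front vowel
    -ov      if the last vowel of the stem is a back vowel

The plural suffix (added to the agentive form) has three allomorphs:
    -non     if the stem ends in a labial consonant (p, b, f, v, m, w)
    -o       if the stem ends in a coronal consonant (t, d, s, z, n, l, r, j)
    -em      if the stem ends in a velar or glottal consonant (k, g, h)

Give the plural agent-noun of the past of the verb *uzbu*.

uzbuufovnon

*uzbu* — last vowel /u/ (a rounded vowel) → -uf → *uzbuuf*.
The last vowel of the past-tense form *uzbuuf* is /u/, which is a back vowel, so the agentive suffix is -ov, giving *uzbuufov*.
Since the final consonant of the agentive form *uzbuufov* is /v/ (labial), it takes -non, giving *uzbuufovnon*.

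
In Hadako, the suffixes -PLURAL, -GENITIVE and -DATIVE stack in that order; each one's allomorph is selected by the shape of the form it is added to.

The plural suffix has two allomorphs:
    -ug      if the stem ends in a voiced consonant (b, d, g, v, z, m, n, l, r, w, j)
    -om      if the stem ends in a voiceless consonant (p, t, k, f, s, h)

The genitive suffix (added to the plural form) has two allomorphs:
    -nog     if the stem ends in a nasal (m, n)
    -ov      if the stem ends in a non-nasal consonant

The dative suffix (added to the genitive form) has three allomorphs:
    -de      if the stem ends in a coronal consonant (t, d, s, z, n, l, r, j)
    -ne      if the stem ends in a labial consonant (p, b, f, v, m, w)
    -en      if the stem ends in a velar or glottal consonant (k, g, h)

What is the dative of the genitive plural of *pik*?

*pik*: final consonant = /k/, voiceless → -om → *pikom*.
Since the final consonant of the plural form *pikom* is /m/ (a nasal), it takes -nog, giving *pikomnog*.
The genitive form *pikomnog* — final consonant /g/ (velar/glottal) → -en → *pikomnogen*.

pikomnogen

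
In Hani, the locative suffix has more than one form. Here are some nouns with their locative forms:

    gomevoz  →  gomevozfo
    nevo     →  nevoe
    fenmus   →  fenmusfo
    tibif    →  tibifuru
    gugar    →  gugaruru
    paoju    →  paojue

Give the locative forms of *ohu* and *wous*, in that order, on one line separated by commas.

The pattern is sibilance of the final sound: -fo when the stem ends in a sibilant (*gomevoz*, *fenmus*); -uru when the stem ends in a non-sibilant consonant (*tibif*, *gugar*); -e when the stem ends in a vowel (*nevo*, *paoju*).
*ohu*: final sound = /u/, a vowel → -e → *ohue*.
Since the final sound of *wous* is /s/ (a sibilant), it takes -fo, giving *wousfo*.

ohue, wousfo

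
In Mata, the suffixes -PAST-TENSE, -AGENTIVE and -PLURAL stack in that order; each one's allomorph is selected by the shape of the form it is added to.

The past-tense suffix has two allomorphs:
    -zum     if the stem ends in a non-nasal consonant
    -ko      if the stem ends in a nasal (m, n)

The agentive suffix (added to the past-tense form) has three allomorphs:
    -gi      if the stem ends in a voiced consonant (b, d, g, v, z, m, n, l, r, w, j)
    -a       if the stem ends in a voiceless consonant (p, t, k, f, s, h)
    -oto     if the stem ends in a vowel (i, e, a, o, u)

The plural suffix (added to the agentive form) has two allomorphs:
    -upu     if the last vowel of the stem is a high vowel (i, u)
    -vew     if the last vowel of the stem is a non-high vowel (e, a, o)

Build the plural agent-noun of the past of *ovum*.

ovumkootovew

Since the final consonant of *ovum* is /m/ (a nasal), it takes -ko, giving *ovumko*.
The final sound of the past-tense form *ovumko* is /o/, which is a vowel, so the agentive suffix is -oto, giving *ovumkooto*.
The agentive form *ovumkooto*: last vowel = /o/, a non-high vowel → -vew → *ovumkootovew*.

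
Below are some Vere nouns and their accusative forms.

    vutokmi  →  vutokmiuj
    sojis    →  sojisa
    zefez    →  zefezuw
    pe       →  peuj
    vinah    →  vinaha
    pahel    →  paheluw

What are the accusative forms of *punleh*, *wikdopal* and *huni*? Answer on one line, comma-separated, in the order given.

punleha, wikdopaluw, huniuj

Looking at the final sound of each stem: -a when the stem ends in a voiceless consonant (*sojis*, *vinah*); -uw when the stem ends in a voiced consonant (*zefez*, *pahel*); -uj when the stem ends in a vowel (*vutokmi*, *pe*).
*punleh* — final sound /h/ (a voiceless consonant) → -a → *punleha*.
*wikdopal*: final sound = /l/, a voiced consonant → -uw → *wikdopaluw*.
*huni*: final sound = /i/, a vowel → -uj → *huniuj*.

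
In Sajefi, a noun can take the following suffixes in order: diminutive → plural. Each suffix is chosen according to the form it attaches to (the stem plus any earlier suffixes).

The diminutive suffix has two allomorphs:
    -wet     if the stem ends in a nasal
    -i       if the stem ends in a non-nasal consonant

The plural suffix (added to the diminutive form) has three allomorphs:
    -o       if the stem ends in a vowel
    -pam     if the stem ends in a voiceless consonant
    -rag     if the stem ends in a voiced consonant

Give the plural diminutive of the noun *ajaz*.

ajazio

*ajaz*: final consonant = /z/, non-nasal → -i → *ajazi*.
The diminutive form *ajazi* — final sound /i/ (a vowel) → -o → *ajazio*.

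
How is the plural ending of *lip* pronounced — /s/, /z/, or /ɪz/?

/s/

The stem *lip* ends in a voiceless non-sibilant consonant.
The plural suffix surfaces as /ɪz/ after sibilants, /s/ after other voiceless consonants, and /z/ after other voiced sounds.
So the plural -s on *lip* is pronounced /s/.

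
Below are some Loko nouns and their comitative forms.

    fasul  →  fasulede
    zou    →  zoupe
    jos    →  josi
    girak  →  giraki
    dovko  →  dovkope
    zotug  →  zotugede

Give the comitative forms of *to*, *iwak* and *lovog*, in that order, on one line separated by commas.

tope, iwaki, lovogede

The pattern is voicing of the final sound: -i when the stem ends in a voiceless consonant (*jos*, *girak*); -ede when the stem ends in a voiced consonant (*fasul*, *zotug*); -pe when the stem ends in a vowel (*zou*, *dovko*).
Since the final sound of *to* is /o/ (a vowel), it takes -pe, giving *tope*.
*iwak* — final sound /k/ (a voiceless consonant) → -i → *iwaki*.
*lovog*: final sound = /g/, a voiced consonant → -ede → *lovogede*.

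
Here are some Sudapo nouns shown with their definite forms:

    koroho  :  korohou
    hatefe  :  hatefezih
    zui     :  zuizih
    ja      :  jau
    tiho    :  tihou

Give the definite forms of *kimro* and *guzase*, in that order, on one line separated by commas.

kimrou, guzasezih

The alternation tracks the last vowel of the stem — -zih when the last vowel of the stem is a front vowel (*hatefe*, *zui*); -u when the last vowel of the stem is a back vowel (*koroho*, *ja*, *tiho*).
The last vowel of *kimro* is /o/, which is a back vowel, so the suffix is -u, giving *kimrou*.
*guzase* — last vowel /e/ (a front vowel) → -zih → *guzasezih*.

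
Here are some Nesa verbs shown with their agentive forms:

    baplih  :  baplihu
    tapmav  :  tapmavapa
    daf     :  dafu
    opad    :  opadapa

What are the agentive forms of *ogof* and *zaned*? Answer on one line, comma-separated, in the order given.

Looking at the final consonant of each stem: -u when the stem ends in a voiceless consonant (*baplih*, *daf*); -apa when the stem ends in a voiced consonant (*tapmav*, *opad*).
*ogof* — final consonant /f/ (voiceless) → -u → *ogofu*.
*zaned*: final consonant = /d/, voiced → -apa → *zanedapa*.

ogofu, zanedapa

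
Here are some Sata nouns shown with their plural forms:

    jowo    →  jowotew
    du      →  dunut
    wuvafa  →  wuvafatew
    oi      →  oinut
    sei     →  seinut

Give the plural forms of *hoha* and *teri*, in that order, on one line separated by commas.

hohatew, terinut

The alternation tracks the last vowel of the stem — -nut when the last vowel of the stem is a high vowel (*du*, *oi*, *sei*); -tew when the last vowel of the stem is a non-high vowel (*jowo*, *wuvafa*).
*hoha*: last vowel = /a/, a non-high vowel → -tew → *hohatew*.
*teri*: last vowel = /i/, a high vowel → -nut → *terinut*.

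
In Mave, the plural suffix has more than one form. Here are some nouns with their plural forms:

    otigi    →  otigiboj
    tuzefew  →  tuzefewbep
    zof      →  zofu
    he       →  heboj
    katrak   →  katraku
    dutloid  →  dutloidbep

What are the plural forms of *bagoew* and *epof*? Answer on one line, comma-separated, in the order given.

bagoewbep, epofu

Looking at the final sound of each stem: -u when the stem ends in a voiceless consonant (*zof*, *katrak*); -bep when the stem ends in a voiced consonant (*tuzefew*, *dutloid*); -boj when the stem ends in a vowel (*otigi*, *he*).
*bagoew* — final sound /w/ (a voiced consonant) → -bep → *bagoewbep*.
The final sound of *epof* is /f/, which is a voiceless consonant, so the suffix is -u, giving *epofu*.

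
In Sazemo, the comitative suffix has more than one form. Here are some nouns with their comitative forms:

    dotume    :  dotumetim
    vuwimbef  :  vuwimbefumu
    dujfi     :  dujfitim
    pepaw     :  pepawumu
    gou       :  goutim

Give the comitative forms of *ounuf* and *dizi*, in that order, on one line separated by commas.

ounufumu, dizitim

The alternation tracks the final sound of the stem — -umu when the stem ends in a consonant (*vuwimbef*, *pepaw*); -tim when the stem ends in a vowel (*dotume*, *dujfi*, *gou*).
Since the final sound of *ounuf* is /f/ (a consonant), it takes -umu, giving *ounufumu*.
Since the final sound of *dizi* is /i/ (a vowel), it takes -tim, giving *dizitim*.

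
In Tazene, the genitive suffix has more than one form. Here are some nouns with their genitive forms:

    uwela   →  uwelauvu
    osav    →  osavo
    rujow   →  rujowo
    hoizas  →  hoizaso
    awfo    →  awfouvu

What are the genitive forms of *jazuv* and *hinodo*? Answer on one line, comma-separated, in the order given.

jazuvo, hinodouvu

The suffix is conditioned by the final sound: -o when the stem ends in a consonant (*osav*, *rujow*, *hoizas*); -uvu when the stem ends in a vowel (*uwela*, *awfo*).
*jazuv*: final sound = /v/, a consonant → -o → *jazuvo*.
*hinodo* — final sound /o/ (a vowel) → -uvu → *hinodouvu*.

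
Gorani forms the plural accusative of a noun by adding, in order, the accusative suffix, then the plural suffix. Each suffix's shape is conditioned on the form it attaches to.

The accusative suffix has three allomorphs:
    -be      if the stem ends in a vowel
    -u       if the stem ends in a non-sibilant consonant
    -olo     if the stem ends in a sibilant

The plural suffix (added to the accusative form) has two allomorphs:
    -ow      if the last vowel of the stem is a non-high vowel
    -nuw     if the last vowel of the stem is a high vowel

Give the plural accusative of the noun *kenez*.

kenezoloow

The final sound of *kenez* is /z/, which is a sibilant, so the accusative suffix is -olo, giving *kenezolo*.
Since the last vowel of the accusative form *kenezolo* is /o/ (a non-high vowel), it takes -ow, giving *kenezoloow*.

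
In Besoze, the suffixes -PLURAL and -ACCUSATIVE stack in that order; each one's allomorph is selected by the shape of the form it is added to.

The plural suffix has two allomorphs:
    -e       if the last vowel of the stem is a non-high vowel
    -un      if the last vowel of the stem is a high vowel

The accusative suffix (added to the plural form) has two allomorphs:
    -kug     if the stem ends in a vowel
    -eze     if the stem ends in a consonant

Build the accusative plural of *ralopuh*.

ralopuhuneze

Since the last vowel of *ralopuh* is /u/ (a high vowel), it takes -un, giving *ralopuhun*.
Since the final sound of the plural form *ralopuhun* is /n/ (a consonant), it takes -eze, giving *ralopuhuneze*.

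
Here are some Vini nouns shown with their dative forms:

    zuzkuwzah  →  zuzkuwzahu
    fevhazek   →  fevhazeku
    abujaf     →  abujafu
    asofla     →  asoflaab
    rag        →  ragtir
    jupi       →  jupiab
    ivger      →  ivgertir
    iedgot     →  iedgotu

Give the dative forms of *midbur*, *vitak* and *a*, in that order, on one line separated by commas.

The alternation tracks the final sound of the stem — -u when the stem ends in a voiceless consonant (*zuzkuwzah*, *fevhazek*, *abujaf*, *iedgot*); -tir when the stem ends in a voiced consonant (*rag*, *ivger*); -ab when the stem ends in a vowel (*asofla*, *jupi*).
The final sound of *midbur* is /r/, which is a voiced consonant, so the suffix is -tir, giving *midburtir*.
*vitak*: final sound = /k/, a voiceless consonant → -u → *vitaku*.
Since the final sound of *a* is /a/ (a vowel), it takes -ab, giving *aab*.

midburtir, vitaku, aab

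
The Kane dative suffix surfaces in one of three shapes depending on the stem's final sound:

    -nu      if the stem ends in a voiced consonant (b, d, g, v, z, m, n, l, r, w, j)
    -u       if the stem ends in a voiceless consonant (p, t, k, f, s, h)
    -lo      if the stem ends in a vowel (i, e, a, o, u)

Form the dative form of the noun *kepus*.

The final sound of *kepus* is /s/, which is a voiceless consonant, so the suffix is -u, giving *kepusu*.

kepusu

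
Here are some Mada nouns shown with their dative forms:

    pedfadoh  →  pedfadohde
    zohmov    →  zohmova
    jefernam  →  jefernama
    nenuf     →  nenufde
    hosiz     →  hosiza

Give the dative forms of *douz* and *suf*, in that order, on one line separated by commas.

douza, sufde

The suffix is conditioned by the final consonant: -de when the stem ends in a voiceless consonant (*pedfadoh*, *nenuf*); -a when the stem ends in a voiced consonant (*zohmov*, *jefernam*, *hosiz*).
*douz* — final consonant /z/ (voiced) → -a → *douza*.
*suf* — final consonant /f/ (voiceless) → -de → *sufde*.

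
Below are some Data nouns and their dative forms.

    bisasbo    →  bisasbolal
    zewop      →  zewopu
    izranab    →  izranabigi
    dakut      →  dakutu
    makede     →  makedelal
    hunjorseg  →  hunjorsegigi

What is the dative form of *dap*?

dapu

Looking at the final sound of each stem: -u when the stem ends in a voiceless consonant (*zewop*, *dakut*); -igi when the stem ends in a voiced consonant (*izranab*, *hunjorseg*); -lal when the stem ends in a vowel (*bisasbo*, *makede*).
*dap*: final sound = /p/, a voiceless consonant → -u → *dapu*.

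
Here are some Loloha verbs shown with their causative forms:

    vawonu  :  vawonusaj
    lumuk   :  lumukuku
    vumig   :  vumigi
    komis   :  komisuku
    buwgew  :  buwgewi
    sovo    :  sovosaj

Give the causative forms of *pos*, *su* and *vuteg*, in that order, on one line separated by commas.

posuku, susaj, vutegi

The alternation tracks the final sound of the stem — -uku when the stem ends in a voiceless consonant (*lumuk*, *komis*); -i when the stem ends in a voiced consonant (*vumig*, *buwgew*); -saj when the stem ends in a vowel (*vawonu*, *sovo*).
The final sound of *pos* is /s/, which is a voiceless consonant, so the suffix is -uku, giving *posuku*.
*su*: final sound = /u/, a vowel → -saj → *susaj*.
*vuteg*: final sound = /g/, a voiced consonant → -i → *vutegi*.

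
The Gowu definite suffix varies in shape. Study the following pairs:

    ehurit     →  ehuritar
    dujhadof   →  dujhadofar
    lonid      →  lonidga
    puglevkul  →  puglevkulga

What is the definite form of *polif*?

polifar

The suffix is conditioned by the final consonant: -ar when the stem ends in a voiceless consonant (*ehurit*, *dujhadof*); -ga when the stem ends in a voiced consonant (*lonid*, *puglevkul*).
Since the final consonant of *polif* is /f/ (voiceless), it takes -ar, giving *polifar*.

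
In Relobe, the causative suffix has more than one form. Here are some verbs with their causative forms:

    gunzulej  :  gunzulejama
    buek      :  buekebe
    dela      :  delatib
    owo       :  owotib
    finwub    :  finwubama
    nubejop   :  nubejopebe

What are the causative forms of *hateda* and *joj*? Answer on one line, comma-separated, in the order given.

hatedatib, jojama

The alternation tracks the final sound of the stem — -ebe when the stem ends in a voiceless consonant (*buek*, *nubejop*); -ama when the stem ends in a voiced consonant (*gunzulej*, *finwub*); -tib when the stem ends in a vowel (*dela*, *owo*).
*hateda*: final sound = /a/, a vowel → -tib → *hatedatib*.
The final sound of *joj* is /j/, which is a voiced consonant, so the suffix is -ama, giving *jojama*.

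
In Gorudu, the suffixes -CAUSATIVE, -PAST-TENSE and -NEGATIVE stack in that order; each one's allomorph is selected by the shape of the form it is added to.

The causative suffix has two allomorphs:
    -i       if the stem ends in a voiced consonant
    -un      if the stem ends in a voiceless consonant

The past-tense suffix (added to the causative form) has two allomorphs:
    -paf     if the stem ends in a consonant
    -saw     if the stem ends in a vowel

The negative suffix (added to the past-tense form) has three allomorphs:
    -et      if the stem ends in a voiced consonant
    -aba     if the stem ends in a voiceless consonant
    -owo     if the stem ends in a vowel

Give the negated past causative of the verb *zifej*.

*zifej* — final consonant /j/ (voiced) → -i → *zifeji*.
The causative form *zifeji* — final sound /i/ (a vowel) → -saw → *zifejisaw*.
The past-tense form *zifejisaw* — final sound /w/ (a voiced consonant) → -et → *zifejisawet*.

zifejisawet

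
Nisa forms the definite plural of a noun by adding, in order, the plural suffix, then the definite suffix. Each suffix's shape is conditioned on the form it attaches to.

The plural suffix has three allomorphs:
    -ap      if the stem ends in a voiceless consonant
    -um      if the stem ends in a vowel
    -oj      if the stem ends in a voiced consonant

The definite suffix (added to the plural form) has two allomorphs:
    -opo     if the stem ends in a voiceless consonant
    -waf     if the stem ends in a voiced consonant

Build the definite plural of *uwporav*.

Since the final sound of *uwporav* is /v/ (a voiced consonant), it takes -oj, giving *uwporavoj*.
The plural form *uwporavoj*: final consonant = /j/, voiced → -waf → *uwporavojwaf*.

uwporavojwaf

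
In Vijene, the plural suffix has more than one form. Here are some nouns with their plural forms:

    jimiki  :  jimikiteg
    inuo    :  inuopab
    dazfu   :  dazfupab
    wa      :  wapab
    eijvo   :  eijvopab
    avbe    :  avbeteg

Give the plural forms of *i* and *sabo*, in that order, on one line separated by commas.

iteg, sabopab

The alternation tracks the last vowel of the stem — -teg when the last vowel of the stem is a front vowel (*jimiki*, *avbe*); -pab when the last vowel of the stem is a back vowel (*inuo*, *dazfu*, *wa*, *eijvo*).
*i*: last vowel = /i/, a front vowel → -teg → *iteg*.
*sabo* — last vowel /o/ (a back vowel) → -pab → *sabopab*.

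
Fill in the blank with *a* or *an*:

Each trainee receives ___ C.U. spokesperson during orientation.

The indefinite article is chosen by the initial *sound* of the following word, not its spelling.
The initialism *C.U.* is read letter by letter; the first letter, C, is pronounced /siː/, which begins with a consonant sound.
So the article is *a*: Each trainee receives a C.U. spokesperson during orientation.

a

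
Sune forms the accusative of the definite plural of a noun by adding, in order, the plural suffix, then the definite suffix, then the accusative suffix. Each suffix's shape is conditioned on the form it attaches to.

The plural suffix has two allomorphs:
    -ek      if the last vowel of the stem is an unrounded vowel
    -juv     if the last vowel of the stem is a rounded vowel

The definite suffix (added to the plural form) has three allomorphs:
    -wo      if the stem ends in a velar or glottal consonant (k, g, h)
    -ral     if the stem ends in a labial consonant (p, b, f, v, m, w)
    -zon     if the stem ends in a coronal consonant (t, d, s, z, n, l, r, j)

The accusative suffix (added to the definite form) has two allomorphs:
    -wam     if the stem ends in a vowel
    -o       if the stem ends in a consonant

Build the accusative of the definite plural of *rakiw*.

rakiwekwowam

*rakiw* — last vowel /i/ (an unrounded vowel) → -ek → *rakiwek*.
The plural form *rakiwek* — final consonant /k/ (velar/glottal) → -wo → *rakiwekwo*.
The definite form *rakiwekwo* — final sound /o/ (a vowel) → -wam → *rakiwekwowam*.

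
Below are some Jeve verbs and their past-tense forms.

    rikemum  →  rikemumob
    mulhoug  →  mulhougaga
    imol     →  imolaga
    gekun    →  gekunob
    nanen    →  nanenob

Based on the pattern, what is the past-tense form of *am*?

The suffix is conditioned by the final consonant: -ob when the stem ends in a nasal (*rikemum*, *gekun*, *nanen*); -aga when the stem ends in a non-nasal consonant (*mulhoug*, *imol*).
*am* — final consonant /m/ (a nasal) → -ob → *amob*.

amob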